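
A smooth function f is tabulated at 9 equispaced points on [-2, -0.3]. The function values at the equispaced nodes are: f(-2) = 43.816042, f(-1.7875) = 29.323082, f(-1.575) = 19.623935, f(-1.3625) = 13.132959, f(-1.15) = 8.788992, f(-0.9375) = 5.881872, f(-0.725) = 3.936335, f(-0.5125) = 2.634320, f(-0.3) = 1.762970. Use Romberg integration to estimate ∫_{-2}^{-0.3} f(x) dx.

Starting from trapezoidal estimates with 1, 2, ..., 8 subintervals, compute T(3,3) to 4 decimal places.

T(0,0) (trapezoid, 1 panel, h=1.7000): 38.742160
T(1,0) (trapezoid, 2 panels, h=0.8500): 26.841723
T(2,0) (trapezoid, 4 panels, h=0.4250): 23.433976
T(3,0) (trapezoid, 8 panels, h=0.2125): 22.548588
T(1,1) = 26.841723 + (26.841723 − 38.742160)/3 = 22.874911
T(2,1) = 23.433976 + (23.433976 − 26.841723)/3 = 22.298060
T(3,1) = 22.548588 + (22.548588 − 23.433976)/3 = 22.253459
T(2,2) = 22.298060 + (22.298060 − 22.874911)/15 = 22.259603
T(3,2) = 22.253459 + (22.253459 − 22.298060)/15 = 22.250486
T(3,3) = 22.250486 + (22.250486 − 22.259603)/63 = 22.250341

22.2503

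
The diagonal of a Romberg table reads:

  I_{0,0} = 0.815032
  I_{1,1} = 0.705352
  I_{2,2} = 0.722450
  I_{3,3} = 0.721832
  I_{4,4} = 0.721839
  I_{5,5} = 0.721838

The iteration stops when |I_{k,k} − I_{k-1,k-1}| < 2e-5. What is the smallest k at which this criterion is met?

|I_{1,1} − I_{0,0}| = 0.109680 ≥ 2e-5
|I_{2,2} − I_{1,1}| = 0.017098 ≥ 2e-5
|I_{3,3} − I_{2,2}| = 0.000618 ≥ 2e-5
|I_{4,4} − I_{3,3}| = 0.000007 < 2e-5

k = 4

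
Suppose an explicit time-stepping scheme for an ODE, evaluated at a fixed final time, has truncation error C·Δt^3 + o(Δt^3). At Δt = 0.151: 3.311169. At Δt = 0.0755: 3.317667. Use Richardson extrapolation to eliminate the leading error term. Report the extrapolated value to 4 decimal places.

3.3186

The leading error scales as Δt^3; refining by a factor of 2 reduces it by 2^3 = 8.
Extrapolated value = (8·A(Δt/2) − A(Δt)) / (8 − 1)
= (8·3.317667 − 3.311169) / 7
= 23.230167 / 7 = 3.318595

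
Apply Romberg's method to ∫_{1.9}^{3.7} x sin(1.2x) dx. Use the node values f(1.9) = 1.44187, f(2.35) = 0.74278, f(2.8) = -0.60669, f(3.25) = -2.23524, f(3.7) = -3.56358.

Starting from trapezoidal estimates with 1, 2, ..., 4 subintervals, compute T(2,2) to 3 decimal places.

-1.398

T(0,0) (trapezoid, 1 panel, h=1.8000): -1.90954
T(1,0) (trapezoid, 2 panels, h=0.9000): -1.50079
T(2,0) (trapezoid, 4 panels, h=0.4500): -1.42200
T(1,1) = -1.50079 + (-1.50079 − (-1.90954))/3 = -1.36454
T(2,1) = -1.42200 + (-1.42200 − (-1.50079))/3 = -1.39574
T(2,2) = -1.39574 + (-1.39574 − (-1.36454))/15 = -1.39782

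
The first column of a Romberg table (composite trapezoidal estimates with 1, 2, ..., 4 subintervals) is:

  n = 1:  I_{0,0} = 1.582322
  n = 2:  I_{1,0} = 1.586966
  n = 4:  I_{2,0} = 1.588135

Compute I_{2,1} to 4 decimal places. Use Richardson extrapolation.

Richardson extrapolation on the trapezoidal column (denominator 4−1=3):
I_{2,1} = 1.588135 + (1.588135 − 1.586966)/3 = 1.588525

1.5885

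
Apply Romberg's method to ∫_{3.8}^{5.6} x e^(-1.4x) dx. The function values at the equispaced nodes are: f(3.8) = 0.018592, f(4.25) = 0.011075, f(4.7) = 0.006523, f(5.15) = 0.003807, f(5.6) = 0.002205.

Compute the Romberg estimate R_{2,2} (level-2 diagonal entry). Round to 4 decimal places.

0.0140

R_{0,0} (trapezoid, 1 panel, h=1.8000): 0.018717
R_{1,0} (trapezoid, 2 panels, h=0.9000): 0.015229
R_{2,0} (trapezoid, 4 panels, h=0.4500): 0.014312
R_{1,1} = 0.015229 + (0.015229 − 0.018717)/3 = 0.014066
R_{2,1} = 0.014312 + (0.014312 − 0.015229)/3 = 0.014006
R_{2,2} = 0.014006 + (0.014006 − 0.014066)/15 = 0.014002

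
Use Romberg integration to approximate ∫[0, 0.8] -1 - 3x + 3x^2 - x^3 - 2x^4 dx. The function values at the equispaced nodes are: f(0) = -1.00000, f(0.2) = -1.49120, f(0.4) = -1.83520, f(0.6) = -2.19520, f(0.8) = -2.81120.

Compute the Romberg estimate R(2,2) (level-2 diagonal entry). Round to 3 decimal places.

R(0,0) (trapezoid, 1 panel, h=0.8000): -1.52448
R(1,0) (trapezoid, 2 panels, h=0.4000): -1.49632
R(2,0) (trapezoid, 4 panels, h=0.2000): -1.48544
R(1,1) = -1.49632 + (-1.49632 − (-1.52448))/3 = -1.48693
R(2,1) = -1.48544 + (-1.48544 − (-1.49632))/3 = -1.48181
R(2,2) = -1.48181 + (-1.48181 − (-1.48693))/15 = -1.48147

-1.481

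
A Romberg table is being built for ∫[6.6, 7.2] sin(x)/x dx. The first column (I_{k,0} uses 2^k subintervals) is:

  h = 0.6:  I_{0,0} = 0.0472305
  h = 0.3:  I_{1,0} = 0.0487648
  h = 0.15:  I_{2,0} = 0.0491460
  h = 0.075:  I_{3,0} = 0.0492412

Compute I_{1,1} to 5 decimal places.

0.04928

I_{1,1} = (4·0.0487648 − 0.0472305) / 3 = 0.0492762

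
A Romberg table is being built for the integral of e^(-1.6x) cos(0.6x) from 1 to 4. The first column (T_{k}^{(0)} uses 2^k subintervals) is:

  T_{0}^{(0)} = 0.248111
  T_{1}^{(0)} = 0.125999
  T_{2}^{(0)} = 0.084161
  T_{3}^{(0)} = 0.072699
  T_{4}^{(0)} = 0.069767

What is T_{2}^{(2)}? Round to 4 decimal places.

Richardson extrapolation on the trapezoidal column (denominator 4−1=3):
T_{1}^{(1)} = 0.125999 + (0.125999 − 0.248111)/3 = 0.085295
T_{2}^{(1)} = 0.084161 + (0.084161 − 0.125999)/3 = 0.070215
T_{2}^{(2)} = (16·0.070215 − 0.085295) / 15 = 0.069210

0.0692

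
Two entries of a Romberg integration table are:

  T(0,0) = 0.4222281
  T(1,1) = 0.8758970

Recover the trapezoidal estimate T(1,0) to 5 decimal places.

0.76248

From T(1,1) = (4·T(1,0) − T(0,0))/3, solve for T(1,0):
4·T(1,0) = 3·0.8758970 + 0.4222281 = 3.0499191
T(1,0) = 0.7624798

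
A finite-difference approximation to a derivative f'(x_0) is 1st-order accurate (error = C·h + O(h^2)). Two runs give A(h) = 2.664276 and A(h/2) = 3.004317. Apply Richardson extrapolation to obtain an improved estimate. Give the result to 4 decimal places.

Extrapolated value = (2·A(h/2) − A(h)) / (2 − 1)
= (2·3.004317 − 2.664276) / 1
= 3.344358 / 1 = 3.344358

3.3444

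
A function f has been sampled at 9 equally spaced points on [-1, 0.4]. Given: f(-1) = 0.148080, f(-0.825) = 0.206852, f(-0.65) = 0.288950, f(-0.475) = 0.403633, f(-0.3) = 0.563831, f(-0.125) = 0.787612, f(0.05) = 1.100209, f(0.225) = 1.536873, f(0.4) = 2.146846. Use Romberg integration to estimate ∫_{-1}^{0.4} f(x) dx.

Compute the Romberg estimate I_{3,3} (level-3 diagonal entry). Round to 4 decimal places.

I_{0,0} (trapezoid, 1 panel, h=1.4000): 1.606448
I_{1,0} (trapezoid, 2 panels, h=0.7000): 1.197906
I_{2,0} (trapezoid, 4 panels, h=0.3500): 1.085159
I_{3,0} (trapezoid, 8 panels, h=0.1750): 1.056199
I_{1,1} = 1.197906 + (1.197906 − 1.606448)/3 = 1.061725
I_{2,1} = 1.085159 + (1.085159 − 1.197906)/3 = 1.047577
I_{3,1} = 1.056199 + (1.056199 − 1.085159)/3 = 1.046546
I_{2,2} = 1.047577 + (1.047577 − 1.061725)/15 = 1.046634
I_{3,2} = 1.046546 + (1.046546 − 1.047577)/15 = 1.046477
I_{3,3} = 1.046477 + (1.046477 − 1.046634)/63 = 1.046475

1.0465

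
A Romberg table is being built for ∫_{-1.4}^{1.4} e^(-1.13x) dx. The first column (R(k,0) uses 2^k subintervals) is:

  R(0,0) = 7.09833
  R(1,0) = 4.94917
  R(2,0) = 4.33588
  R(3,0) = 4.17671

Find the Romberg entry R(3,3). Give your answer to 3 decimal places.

Richardson extrapolation on the trapezoidal column (denominator 4−1=3):
R(1,1) = 4.94917 + (4.94917 − 7.09833)/3 = 4.23278
R(2,1) = 4.33588 + (4.33588 − 4.94917)/3 = 4.13145
R(3,1) = 4.17671 + (4.17671 − 4.33588)/3 = 4.12365
R(2,2) = (16·4.13145 − 4.23278) / 15 = 4.12469
R(3,2) = 4.12365 + (4.12365 − 4.13145)/15 = 4.12313
R(3,3) = 4.12313 + (4.12313 − 4.12469)/63 = 4.12311
(Column j=1 coincides with Simpson's rule on the same nodes.)

4.123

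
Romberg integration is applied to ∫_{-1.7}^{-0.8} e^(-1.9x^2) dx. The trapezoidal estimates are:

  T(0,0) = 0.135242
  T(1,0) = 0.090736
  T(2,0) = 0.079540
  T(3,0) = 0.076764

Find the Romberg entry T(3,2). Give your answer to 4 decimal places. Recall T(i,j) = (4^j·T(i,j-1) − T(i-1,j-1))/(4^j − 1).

T(2,1) = 0.079540 + (0.079540 − 0.090736)/3 = 0.075808
T(3,1) = (4·0.076764 − 0.079540) / 3 = 0.075839
T(3,2) = (16·0.075839 − 0.075808) / 15 = 0.075841

0.0758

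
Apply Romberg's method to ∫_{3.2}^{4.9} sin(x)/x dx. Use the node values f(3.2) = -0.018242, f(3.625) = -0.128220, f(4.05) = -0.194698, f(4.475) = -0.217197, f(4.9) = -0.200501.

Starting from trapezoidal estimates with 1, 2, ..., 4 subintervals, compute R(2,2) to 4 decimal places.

-0.2818

R(0,0) (trapezoid, 1 panel, h=1.7000): -0.185932
R(1,0) (trapezoid, 2 panels, h=0.8500): -0.258459
R(2,0) (trapezoid, 4 panels, h=0.4250): -0.276032
R(1,1) = -0.258459 + (-0.258459 − (-0.185932))/3 = -0.282635
R(2,1) = -0.276032 + (-0.276032 − (-0.258459))/3 = -0.281890
R(2,2) = -0.281890 + (-0.281890 − (-0.282635))/15 = -0.281840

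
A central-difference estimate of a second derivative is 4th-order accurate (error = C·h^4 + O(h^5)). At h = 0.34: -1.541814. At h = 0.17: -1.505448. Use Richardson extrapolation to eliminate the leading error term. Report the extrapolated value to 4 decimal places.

-1.5030

Extrapolated value = (16·A(h/2) − A(h)) / (16 − 1)
= (16·(-1.505448) − (-1.541814)) / 15
= -22.545354 / 15 = -1.503024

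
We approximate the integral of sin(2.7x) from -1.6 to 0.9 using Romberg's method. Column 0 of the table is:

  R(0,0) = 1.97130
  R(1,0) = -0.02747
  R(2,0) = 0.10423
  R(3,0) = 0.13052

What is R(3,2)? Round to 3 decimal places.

0.139

Richardson extrapolation on the trapezoidal column (denominator 4−1=3):
R(2,1) = 0.10423 + (0.10423 − (-0.02747))/3 = 0.14813
R(3,1) = 0.13052 + (0.13052 − 0.10423)/3 = 0.13928
R(3,2) = (16·0.13928 − 0.14813) / 15 = 0.13869
(Column j=1 coincides with Simpson's rule on the same nodes.)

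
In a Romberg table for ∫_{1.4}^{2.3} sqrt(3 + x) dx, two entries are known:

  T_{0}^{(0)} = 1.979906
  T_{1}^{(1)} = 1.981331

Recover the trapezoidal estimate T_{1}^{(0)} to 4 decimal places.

From T_{1}^{(1)} = (4·T_{1}^{(0)} − T_{0}^{(0)})/3, solve for T_{1}^{(0)}:
4·T_{1}^{(0)} = 3·1.981331 + 1.979906 = 7.923899
T_{1}^{(0)} = 1.980975

1.9810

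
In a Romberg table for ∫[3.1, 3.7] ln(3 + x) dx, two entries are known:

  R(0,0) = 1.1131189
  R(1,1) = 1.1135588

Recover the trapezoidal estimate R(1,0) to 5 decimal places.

1.11345

From R(1,1) = (4·R(1,0) − R(0,0))/3, solve for R(1,0):
4·R(1,0) = 3·1.1135588 + 1.1131189 = 4.4537953
R(1,0) = 1.1134488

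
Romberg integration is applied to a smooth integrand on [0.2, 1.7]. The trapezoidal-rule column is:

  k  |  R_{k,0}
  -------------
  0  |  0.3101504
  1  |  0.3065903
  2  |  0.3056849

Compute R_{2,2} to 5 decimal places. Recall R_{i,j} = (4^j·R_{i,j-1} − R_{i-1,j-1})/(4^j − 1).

0.30538

Richardson extrapolation on the trapezoidal column (denominator 4−1=3):
R_{1,1} = (4·0.3065903 − 0.3101504) / 3 = 0.3054036
R_{2,1} = 0.3056849 + (0.3056849 − 0.3065903)/3 = 0.3053831
R_{2,2} = (16·0.3053831 − 0.3054036) / 15 = 0.3053817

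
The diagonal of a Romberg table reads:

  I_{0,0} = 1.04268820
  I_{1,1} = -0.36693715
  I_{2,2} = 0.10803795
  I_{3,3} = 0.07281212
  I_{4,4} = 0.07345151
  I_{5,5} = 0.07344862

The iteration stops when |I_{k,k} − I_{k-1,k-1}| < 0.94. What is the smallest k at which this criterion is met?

|I_{1,1} − I_{0,0}| = 1.40962535 ≥ 0.94
|I_{2,2} − I_{1,1}| = 0.47497510 < 0.94

k = 2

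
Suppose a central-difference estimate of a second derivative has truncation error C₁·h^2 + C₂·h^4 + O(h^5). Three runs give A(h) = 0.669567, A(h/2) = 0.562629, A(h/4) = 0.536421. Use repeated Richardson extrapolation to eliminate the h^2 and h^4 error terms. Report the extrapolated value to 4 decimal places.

First eliminate the h^2 term (factor 2^2 = 4):
  B₁ = (4·0.562629 − 0.669567)/3 = 0.526983
  B₂ = (4·0.536421 − 0.562629)/3 = 0.527685
Then eliminate the h^4 term (factor 2^4 = 16):
  (16·0.527685 − 0.526983)/15 = 0.527732

0.5277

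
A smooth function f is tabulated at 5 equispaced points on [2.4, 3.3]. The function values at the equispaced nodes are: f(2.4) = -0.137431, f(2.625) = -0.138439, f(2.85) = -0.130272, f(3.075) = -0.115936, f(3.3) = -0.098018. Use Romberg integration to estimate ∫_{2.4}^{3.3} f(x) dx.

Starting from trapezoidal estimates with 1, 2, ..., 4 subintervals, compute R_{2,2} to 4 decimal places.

R_{0,0} (trapezoid, 1 panel, h=0.9000): -0.105952
R_{1,0} (trapezoid, 2 panels, h=0.4500): -0.111598
R_{2,0} (trapezoid, 4 panels, h=0.2250): -0.113034
R_{1,1} = -0.111598 + (-0.111598 − (-0.105952))/3 = -0.113480
R_{2,1} = -0.113034 + (-0.113034 − (-0.111598))/3 = -0.113513
R_{2,2} = -0.113513 + (-0.113513 − (-0.113480))/15 = -0.113515

-0.1135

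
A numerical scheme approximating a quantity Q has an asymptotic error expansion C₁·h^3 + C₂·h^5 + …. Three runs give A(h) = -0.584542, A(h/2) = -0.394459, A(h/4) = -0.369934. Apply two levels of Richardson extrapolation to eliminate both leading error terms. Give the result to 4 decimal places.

First eliminate the h^3 term (factor 2^3 = 8):
  B₁ = (8·(-0.394459) − (-0.584542))/7 = -0.367304
  B₂ = (8·(-0.369934) − (-0.394459))/7 = -0.366430
Then eliminate the h^5 term (factor 2^5 = 32):
  (32·(-0.366430) − (-0.367304))/31 = -0.366402

-0.3664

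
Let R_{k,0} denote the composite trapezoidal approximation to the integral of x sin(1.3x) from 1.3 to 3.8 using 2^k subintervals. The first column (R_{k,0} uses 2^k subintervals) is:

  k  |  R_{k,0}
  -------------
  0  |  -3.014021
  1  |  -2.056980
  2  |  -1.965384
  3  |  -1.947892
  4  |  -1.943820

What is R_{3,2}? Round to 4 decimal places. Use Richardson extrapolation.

R_{2,1} = (4·(-1.965384) − (-2.056980)) / 3 = -1.934852
R_{3,1} = -1.947892 + (-1.947892 − (-1.965384))/3 = -1.942061
R_{3,2} = (16·(-1.942061) − (-1.934852)) / 15 = -1.942542

-1.9425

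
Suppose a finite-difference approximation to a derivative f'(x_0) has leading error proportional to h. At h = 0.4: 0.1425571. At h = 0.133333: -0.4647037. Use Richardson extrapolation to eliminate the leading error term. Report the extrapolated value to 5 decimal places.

Extrapolated value = (3·A(h/3) − A(h)) / (3 − 1)
= (3·(-0.4647037) − 0.1425571) / 2
= -1.5366682 / 2 = -0.7683341

-0.76833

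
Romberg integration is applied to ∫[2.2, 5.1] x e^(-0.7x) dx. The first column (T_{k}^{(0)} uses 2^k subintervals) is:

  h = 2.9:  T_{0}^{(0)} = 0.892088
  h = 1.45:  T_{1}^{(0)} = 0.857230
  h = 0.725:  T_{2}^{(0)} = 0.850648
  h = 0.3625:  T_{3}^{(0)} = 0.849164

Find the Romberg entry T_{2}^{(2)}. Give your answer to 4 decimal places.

Richardson extrapolation on the trapezoidal column (denominator 4−1=3):
T_{1}^{(1)} = 0.857230 + (0.857230 − 0.892088)/3 = 0.845611
T_{2}^{(1)} = (4·0.850648 − 0.857230) / 3 = 0.848454
T_{2}^{(2)} = (16·0.848454 − 0.845611) / 15 = 0.848644

0.8486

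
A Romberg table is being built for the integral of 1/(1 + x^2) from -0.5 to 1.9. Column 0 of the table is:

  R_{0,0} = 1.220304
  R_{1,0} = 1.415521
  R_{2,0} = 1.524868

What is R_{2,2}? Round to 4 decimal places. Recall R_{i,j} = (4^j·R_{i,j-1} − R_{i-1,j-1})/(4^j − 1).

1.5667

R_{1,1} = 1.415521 + (1.415521 − 1.220304)/3 = 1.480593
R_{2,1} = 1.524868 + (1.524868 − 1.415521)/3 = 1.561317
R_{2,2} = (16·1.561317 − 1.480593) / 15 = 1.566699
(Column j=1 coincides with Simpson's rule on the same nodes.)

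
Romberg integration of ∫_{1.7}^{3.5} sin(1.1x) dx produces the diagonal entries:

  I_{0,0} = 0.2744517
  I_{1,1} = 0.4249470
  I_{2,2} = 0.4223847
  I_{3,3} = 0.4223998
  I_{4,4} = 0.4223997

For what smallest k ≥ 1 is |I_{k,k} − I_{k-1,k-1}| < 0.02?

|I_{1,1} − I_{0,0}| = 0.1504953 ≥ 0.02
|I_{2,2} − I_{1,1}| = 0.0025623 < 0.02

k = 2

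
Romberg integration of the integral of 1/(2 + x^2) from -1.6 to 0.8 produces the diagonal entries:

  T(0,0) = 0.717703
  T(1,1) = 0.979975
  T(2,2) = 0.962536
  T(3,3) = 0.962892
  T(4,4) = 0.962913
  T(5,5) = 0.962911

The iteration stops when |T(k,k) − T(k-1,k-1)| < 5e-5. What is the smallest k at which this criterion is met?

k = 4

|T(1,1) − T(0,0)| = 0.262272 ≥ 5e-5
|T(2,2) − T(1,1)| = 0.017439 ≥ 5e-5
|T(3,3) − T(2,2)| = 0.000356 ≥ 5e-5
|T(4,4) − T(3,3)| = 0.000021 < 5e-5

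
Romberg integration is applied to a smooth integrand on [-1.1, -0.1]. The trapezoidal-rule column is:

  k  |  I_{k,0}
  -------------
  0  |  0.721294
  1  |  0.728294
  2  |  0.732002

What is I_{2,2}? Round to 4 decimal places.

0.7334

Richardson extrapolation on the trapezoidal column (denominator 4−1=3):
I_{1,1} = 0.728294 + (0.728294 − 0.721294)/3 = 0.730627
I_{2,1} = 0.732002 + (0.732002 − 0.728294)/3 = 0.733238
I_{2,2} = 0.733238 + (0.733238 − 0.730627)/15 = 0.733412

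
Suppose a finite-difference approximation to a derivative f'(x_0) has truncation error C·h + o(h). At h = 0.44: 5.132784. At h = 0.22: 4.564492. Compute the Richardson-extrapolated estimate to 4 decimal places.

Extrapolated value = (2·A(h/2) − A(h)) / (2 − 1)
= (2·4.564492 − 5.132784) / 1
= 3.996200 / 1 = 3.996200

3.9962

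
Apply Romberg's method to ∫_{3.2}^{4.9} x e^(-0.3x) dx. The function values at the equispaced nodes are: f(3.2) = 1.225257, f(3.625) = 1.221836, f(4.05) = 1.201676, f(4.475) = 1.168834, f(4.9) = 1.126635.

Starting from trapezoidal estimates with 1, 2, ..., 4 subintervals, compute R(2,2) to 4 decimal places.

R(0,0) (trapezoid, 1 panel, h=1.7000): 1.999108
R(1,0) (trapezoid, 2 panels, h=0.8500): 2.020979
R(2,0) (trapezoid, 4 panels, h=0.4250): 2.026524
R(1,1) = 2.020979 + (2.020979 − 1.999108)/3 = 2.028269
R(2,1) = 2.026524 + (2.026524 − 2.020979)/3 = 2.028372
R(2,2) = 2.028372 + (2.028372 − 2.028269)/15 = 2.028379

2.0284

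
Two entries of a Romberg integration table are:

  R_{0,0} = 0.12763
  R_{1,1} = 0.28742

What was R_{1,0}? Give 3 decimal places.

0.247

From R_{1,1} = (4·R_{1,0} − R_{0,0})/3, solve for R_{1,0}:
4·R_{1,0} = 3·0.28742 + 0.12763 = 0.98989
R_{1,0} = 0.24747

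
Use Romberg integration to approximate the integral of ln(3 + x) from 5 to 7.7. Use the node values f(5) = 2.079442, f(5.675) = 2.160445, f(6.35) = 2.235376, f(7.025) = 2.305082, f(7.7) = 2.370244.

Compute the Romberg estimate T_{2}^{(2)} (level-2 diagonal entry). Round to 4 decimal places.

T_{0}^{(0)} (trapezoid, 1 panel, h=2.7000): 6.007076
T_{1}^{(0)} (trapezoid, 2 panels, h=1.3500): 6.021296
T_{2}^{(0)} (trapezoid, 4 panels, h=0.6750): 6.024879
T_{1}^{(1)} = 6.021296 + (6.021296 − 6.007076)/3 = 6.026036
T_{2}^{(1)} = 6.024879 + (6.024879 − 6.021296)/3 = 6.026073
T_{2}^{(2)} = 6.026073 + (6.026073 − 6.026036)/15 = 6.026075

6.0261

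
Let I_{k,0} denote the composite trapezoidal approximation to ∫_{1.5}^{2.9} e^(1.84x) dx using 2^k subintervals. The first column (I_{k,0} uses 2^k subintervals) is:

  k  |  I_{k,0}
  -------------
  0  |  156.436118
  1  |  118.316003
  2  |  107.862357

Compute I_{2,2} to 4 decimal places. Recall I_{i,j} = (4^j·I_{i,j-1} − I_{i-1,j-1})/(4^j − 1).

104.2957

I_{1,1} = 118.316003 + (118.316003 − 156.436118)/3 = 105.609298
I_{2,1} = (4·107.862357 − 118.316003) / 3 = 104.377808
I_{2,2} = 104.377808 + (104.377808 − 105.609298)/15 = 104.295709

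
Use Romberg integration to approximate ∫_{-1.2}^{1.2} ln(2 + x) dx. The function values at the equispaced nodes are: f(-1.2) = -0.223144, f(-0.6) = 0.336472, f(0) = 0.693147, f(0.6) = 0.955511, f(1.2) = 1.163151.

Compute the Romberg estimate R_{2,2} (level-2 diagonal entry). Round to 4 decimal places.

1.4998

R_{0,0} (trapezoid, 1 panel, h=2.4000): 1.128008
R_{1,0} (trapezoid, 2 panels, h=1.2000): 1.395781
R_{2,0} (trapezoid, 4 panels, h=0.6000): 1.473080
R_{1,1} = 1.395781 + (1.395781 − 1.128008)/3 = 1.485039
R_{2,1} = 1.473080 + (1.473080 − 1.395781)/3 = 1.498846
R_{2,2} = 1.498846 + (1.498846 − 1.485039)/15 = 1.499766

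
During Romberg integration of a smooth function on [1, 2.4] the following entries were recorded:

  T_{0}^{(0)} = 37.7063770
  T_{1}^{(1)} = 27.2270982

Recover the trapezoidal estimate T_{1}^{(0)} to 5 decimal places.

From T_{1}^{(1)} = (4·T_{1}^{(0)} − T_{0}^{(0)})/3, solve for T_{1}^{(0)}:
4·T_{1}^{(0)} = 3·27.2270982 + 37.7063770 = 119.3876716
T_{1}^{(0)} = 29.8469179

29.84692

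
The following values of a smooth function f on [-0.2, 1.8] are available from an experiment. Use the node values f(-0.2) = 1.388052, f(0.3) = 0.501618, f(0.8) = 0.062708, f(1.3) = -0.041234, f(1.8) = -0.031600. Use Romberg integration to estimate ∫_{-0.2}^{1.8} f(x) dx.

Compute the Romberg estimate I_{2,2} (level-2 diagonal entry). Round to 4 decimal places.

I_{0,0} (trapezoid, 1 panel, h=2.0000): 1.356452
I_{1,0} (trapezoid, 2 panels, h=1.0000): 0.740934
I_{2,0} (trapezoid, 4 panels, h=0.5000): 0.600659
I_{1,1} = 0.740934 + (0.740934 − 1.356452)/3 = 0.535761
I_{2,1} = 0.600659 + (0.600659 − 0.740934)/3 = 0.553901
I_{2,2} = 0.553901 + (0.553901 − 0.535761)/15 = 0.555110

0.5551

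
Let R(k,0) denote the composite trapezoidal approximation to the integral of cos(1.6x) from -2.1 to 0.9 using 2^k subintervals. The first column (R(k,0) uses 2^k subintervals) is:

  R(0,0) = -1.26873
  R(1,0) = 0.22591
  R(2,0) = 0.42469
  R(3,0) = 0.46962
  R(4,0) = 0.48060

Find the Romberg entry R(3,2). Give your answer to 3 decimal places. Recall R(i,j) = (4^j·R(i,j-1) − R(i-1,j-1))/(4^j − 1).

R(2,1) = (4·0.42469 − 0.22591) / 3 = 0.49095
R(3,1) = (4·0.46962 − 0.42469) / 3 = 0.48460
R(3,2) = 0.48460 + (0.48460 − 0.49095)/15 = 0.48418

0.484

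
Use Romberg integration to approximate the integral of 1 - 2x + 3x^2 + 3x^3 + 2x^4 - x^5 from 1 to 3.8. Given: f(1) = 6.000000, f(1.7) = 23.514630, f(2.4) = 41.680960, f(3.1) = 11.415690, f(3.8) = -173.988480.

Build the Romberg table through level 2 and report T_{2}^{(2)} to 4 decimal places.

T_{0}^{(0)} (trapezoid, 1 panel, h=2.8000): -235.183872
T_{1}^{(0)} (trapezoid, 2 panels, h=1.4000): -59.238592
T_{2}^{(0)} (trapezoid, 4 panels, h=0.7000): -5.168072
T_{1}^{(1)} = -59.238592 + (-59.238592 − (-235.183872))/3 = -0.590165
T_{2}^{(1)} = -5.168072 + (-5.168072 − (-59.238592))/3 = 12.855435
T_{2}^{(2)} = 12.855435 + (12.855435 − (-0.590165))/15 = 13.751808

13.7518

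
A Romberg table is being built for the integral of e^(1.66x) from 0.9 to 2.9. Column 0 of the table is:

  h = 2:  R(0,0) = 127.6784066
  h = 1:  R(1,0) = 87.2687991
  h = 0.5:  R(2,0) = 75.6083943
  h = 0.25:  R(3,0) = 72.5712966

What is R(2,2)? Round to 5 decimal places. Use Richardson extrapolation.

71.58310

Richardson extrapolation on the trapezoidal column (denominator 4−1=3):
R(1,1) = (4·87.2687991 − 127.6784066) / 3 = 73.7989299
R(2,1) = (4·75.6083943 − 87.2687991) / 3 = 71.7215927
R(2,2) = (16·71.7215927 − 73.7989299) / 15 = 71.5831036
(Column j=1 coincides with Simpson's rule on the same nodes.)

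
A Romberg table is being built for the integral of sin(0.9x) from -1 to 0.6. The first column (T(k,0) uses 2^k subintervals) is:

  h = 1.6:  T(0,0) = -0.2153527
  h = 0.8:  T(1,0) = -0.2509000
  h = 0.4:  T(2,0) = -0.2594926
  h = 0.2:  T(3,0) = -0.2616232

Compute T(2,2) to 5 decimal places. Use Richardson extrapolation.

-0.26233

Richardson extrapolation on the trapezoidal column (denominator 4−1=3):
T(1,1) = (4·(-0.2509000) − (-0.2153527)) / 3 = -0.2627491
T(2,1) = (4·(-0.2594926) − (-0.2509000)) / 3 = -0.2623568
T(2,2) = (16·(-0.2623568) − (-0.2627491)) / 15 = -0.2623306
(Column j=1 coincides with Simpson's rule on the same nodes.)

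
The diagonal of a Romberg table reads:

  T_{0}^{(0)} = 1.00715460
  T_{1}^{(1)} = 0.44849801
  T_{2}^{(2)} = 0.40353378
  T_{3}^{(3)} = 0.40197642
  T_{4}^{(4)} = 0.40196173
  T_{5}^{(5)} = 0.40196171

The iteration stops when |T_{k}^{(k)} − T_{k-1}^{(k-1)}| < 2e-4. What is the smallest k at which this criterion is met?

|T_{1}^{(1)} − T_{0}^{(0)}| = 0.55865659 ≥ 2e-4
|T_{2}^{(2)} − T_{1}^{(1)}| = 0.04496423 ≥ 2e-4
|T_{3}^{(3)} − T_{2}^{(2)}| = 0.00155736 ≥ 2e-4
|T_{4}^{(4)} − T_{3}^{(3)}| = 0.00001469 < 2e-4

k = 4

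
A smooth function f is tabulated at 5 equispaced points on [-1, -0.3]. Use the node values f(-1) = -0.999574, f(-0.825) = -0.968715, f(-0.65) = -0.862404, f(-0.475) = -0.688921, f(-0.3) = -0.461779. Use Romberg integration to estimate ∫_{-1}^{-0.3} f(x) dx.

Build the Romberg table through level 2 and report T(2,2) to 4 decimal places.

-0.5726

T(0,0) (trapezoid, 1 panel, h=0.7000): -0.511474
T(1,0) (trapezoid, 2 panels, h=0.3500): -0.557578
T(2,0) (trapezoid, 4 panels, h=0.1750): -0.568875
T(1,1) = -0.557578 + (-0.557578 − (-0.511474))/3 = -0.572946
T(2,1) = -0.568875 + (-0.568875 − (-0.557578))/3 = -0.572641
T(2,2) = -0.572641 + (-0.572641 − (-0.572946))/15 = -0.572621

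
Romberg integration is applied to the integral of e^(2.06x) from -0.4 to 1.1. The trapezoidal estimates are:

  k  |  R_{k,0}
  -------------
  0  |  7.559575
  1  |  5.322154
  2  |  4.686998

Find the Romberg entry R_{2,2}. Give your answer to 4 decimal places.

4.4685

Richardson extrapolation on the trapezoidal column (denominator 4−1=3):
R_{1,1} = (4·5.322154 − 7.559575) / 3 = 4.576347
R_{2,1} = (4·4.686998 − 5.322154) / 3 = 4.475279
R_{2,2} = 4.475279 + (4.475279 − 4.576347)/15 = 4.468541
(Column j=1 coincides with Simpson's rule on the same nodes.)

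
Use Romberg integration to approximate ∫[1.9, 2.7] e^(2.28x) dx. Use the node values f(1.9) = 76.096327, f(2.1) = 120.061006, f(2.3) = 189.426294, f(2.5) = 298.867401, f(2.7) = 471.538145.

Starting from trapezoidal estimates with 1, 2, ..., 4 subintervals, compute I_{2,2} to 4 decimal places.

I_{0,0} (trapezoid, 1 panel, h=0.8000): 219.053789
I_{1,0} (trapezoid, 2 panels, h=0.4000): 185.297412
I_{2,0} (trapezoid, 4 panels, h=0.2000): 176.434387
I_{1,1} = 185.297412 + (185.297412 − 219.053789)/3 = 174.045286
I_{2,1} = 176.434387 + (176.434387 − 185.297412)/3 = 173.480045
I_{2,2} = 173.480045 + (173.480045 − 174.045286)/15 = 173.442362

173.4424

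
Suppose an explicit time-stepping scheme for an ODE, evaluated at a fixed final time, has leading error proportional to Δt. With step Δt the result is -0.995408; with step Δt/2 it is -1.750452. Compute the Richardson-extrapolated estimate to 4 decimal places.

The leading error scales as Δt; refining by a factor of 2 reduces it by 2^1 = 2.
Extrapolated value = (2·A(Δt/2) − A(Δt)) / (2 − 1)
= (2·(-1.750452) − (-0.995408)) / 1
= -2.505496 / 1 = -2.505496

-2.5055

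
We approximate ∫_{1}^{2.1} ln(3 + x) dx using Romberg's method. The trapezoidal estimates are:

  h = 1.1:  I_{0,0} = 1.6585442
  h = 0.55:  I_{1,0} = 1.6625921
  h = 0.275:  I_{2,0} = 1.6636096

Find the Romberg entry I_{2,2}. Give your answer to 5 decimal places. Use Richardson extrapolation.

1.66395

I_{1,1} = 1.6625921 + (1.6625921 − 1.6585442)/3 = 1.6639414
I_{2,1} = (4·1.6636096 − 1.6625921) / 3 = 1.6639488
I_{2,2} = (16·1.6639488 − 1.6639414) / 15 = 1.6639493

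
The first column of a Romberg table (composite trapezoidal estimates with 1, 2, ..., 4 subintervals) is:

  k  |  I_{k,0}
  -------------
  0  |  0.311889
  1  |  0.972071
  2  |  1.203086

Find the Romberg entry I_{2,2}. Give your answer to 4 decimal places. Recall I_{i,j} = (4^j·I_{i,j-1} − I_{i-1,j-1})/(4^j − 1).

I_{1,1} = (4·0.972071 − 0.311889) / 3 = 1.192132
I_{2,1} = (4·1.203086 − 0.972071) / 3 = 1.280091
I_{2,2} = 1.280091 + (1.280091 − 1.192132)/15 = 1.285955
(Column j=1 coincides with Simpson's rule on the same nodes.)

1.2860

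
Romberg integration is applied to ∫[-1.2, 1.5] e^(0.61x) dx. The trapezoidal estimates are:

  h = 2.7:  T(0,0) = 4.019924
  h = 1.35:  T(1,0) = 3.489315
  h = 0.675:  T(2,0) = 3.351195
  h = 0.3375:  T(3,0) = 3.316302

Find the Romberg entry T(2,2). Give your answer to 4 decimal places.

T(1,1) = 3.489315 + (3.489315 − 4.019924)/3 = 3.312445
T(2,1) = (4·3.351195 − 3.489315) / 3 = 3.305155
T(2,2) = 3.305155 + (3.305155 − 3.312445)/15 = 3.304669

3.3047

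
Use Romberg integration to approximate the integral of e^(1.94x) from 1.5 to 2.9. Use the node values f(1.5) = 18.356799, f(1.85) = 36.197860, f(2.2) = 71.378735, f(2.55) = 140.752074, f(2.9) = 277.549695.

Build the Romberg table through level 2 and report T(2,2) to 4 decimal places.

133.6267

T(0,0) (trapezoid, 1 panel, h=1.4000): 207.134546
T(1,0) (trapezoid, 2 panels, h=0.7000): 153.532387
T(2,0) (trapezoid, 4 panels, h=0.3500): 138.698671
T(1,1) = 153.532387 + (153.532387 − 207.134546)/3 = 135.665001
T(2,1) = 138.698671 + (138.698671 − 153.532387)/3 = 133.754099
T(2,2) = 133.754099 + (133.754099 − 135.665001)/15 = 133.626706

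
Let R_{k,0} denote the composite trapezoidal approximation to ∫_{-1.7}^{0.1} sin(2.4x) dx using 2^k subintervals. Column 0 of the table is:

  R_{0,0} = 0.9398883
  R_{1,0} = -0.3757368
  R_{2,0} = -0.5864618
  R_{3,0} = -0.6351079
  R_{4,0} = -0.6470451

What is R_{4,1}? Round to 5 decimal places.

Richardson extrapolation on the trapezoidal column (denominator 4−1=3):
R_{4,1} = -0.6470451 + (-0.6470451 − (-0.6351079))/3 = -0.6510242
(Column j=1 coincides with Simpson's rule on the same nodes.)

-0.65102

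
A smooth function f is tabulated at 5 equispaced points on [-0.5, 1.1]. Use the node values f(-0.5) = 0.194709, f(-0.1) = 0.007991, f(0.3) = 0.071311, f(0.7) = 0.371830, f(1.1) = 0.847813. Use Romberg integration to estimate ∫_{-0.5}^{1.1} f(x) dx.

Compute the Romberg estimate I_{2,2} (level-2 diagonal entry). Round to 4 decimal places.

I_{0,0} (trapezoid, 1 panel, h=1.6000): 0.834018
I_{1,0} (trapezoid, 2 panels, h=0.8000): 0.474058
I_{2,0} (trapezoid, 4 panels, h=0.4000): 0.388957
I_{1,1} = 0.474058 + (0.474058 − 0.834018)/3 = 0.354071
I_{2,1} = 0.388957 + (0.388957 − 0.474058)/3 = 0.360590
I_{2,2} = 0.360590 + (0.360590 − 0.354071)/15 = 0.361025

0.3610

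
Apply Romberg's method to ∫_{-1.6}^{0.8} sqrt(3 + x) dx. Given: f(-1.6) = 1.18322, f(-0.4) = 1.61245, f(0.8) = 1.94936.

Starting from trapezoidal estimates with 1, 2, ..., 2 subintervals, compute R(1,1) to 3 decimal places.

R(0,0) (trapezoid, 1 panel, h=2.4000): 3.75910
R(1,0) (trapezoid, 2 panels, h=1.2000): 3.81449
R(1,1) = 3.81449 + (3.81449 − 3.75910)/3 = 3.83295

3.833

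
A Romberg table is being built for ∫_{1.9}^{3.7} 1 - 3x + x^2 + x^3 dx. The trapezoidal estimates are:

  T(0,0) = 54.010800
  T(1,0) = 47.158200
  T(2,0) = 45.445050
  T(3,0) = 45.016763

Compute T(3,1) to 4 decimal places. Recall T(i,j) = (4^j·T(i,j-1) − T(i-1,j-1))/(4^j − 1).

T(3,1) = 45.016763 + (45.016763 − 45.445050)/3 = 44.874001
(Column j=1 coincides with Simpson's rule on the same nodes.)

44.8740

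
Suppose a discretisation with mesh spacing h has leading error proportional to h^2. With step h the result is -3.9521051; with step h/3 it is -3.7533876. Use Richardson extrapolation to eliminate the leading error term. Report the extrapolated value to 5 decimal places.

-3.72855

Extrapolated value = (9·A(h/3) − A(h)) / (9 − 1)
= (9·(-3.7533876) − (-3.9521051)) / 8
= -29.8283833 / 8 = -3.7285479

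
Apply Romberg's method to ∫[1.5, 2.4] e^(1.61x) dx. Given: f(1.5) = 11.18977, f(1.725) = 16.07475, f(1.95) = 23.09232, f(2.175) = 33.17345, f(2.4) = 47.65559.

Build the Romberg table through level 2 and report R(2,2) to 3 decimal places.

22.650

R(0,0) (trapezoid, 1 panel, h=0.9000): 26.48041
R(1,0) (trapezoid, 2 panels, h=0.4500): 23.63175
R(2,0) (trapezoid, 4 panels, h=0.2250): 22.89672
R(1,1) = 23.63175 + (23.63175 − 26.48041)/3 = 22.68220
R(2,1) = 22.89672 + (22.89672 − 23.63175)/3 = 22.65171
R(2,2) = 22.65171 + (22.65171 − 22.68220)/15 = 22.64968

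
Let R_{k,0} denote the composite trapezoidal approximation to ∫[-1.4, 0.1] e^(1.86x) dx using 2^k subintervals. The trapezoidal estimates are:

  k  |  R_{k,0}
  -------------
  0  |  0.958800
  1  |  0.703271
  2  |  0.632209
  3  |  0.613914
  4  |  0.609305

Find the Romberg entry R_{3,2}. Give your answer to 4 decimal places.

Richardson extrapolation on the trapezoidal column (denominator 4−1=3):
R_{2,1} = (4·0.632209 − 0.703271) / 3 = 0.608522
R_{3,1} = 0.613914 + (0.613914 − 0.632209)/3 = 0.607816
R_{3,2} = (16·0.607816 − 0.608522) / 15 = 0.607769

0.6078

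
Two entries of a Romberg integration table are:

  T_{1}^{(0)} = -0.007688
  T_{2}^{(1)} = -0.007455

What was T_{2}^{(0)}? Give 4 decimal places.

From T_{2}^{(1)} = (4·T_{2}^{(0)} − T_{1}^{(0)})/3, solve for T_{2}^{(0)}:
4·T_{2}^{(0)} = 3·(-0.007455) + (-0.007688) = -0.030053
T_{2}^{(0)} = -0.007513

-0.0075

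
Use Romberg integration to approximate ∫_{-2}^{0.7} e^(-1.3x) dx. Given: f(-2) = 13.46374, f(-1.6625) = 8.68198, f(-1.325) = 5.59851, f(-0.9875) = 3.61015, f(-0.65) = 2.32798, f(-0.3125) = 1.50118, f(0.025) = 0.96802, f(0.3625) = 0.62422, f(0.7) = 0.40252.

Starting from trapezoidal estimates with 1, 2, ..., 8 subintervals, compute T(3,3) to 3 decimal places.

10.047

T(0,0) (trapezoid, 1 panel, h=2.7000): 18.71945
T(1,0) (trapezoid, 2 panels, h=1.3500): 12.50250
T(2,0) (trapezoid, 4 panels, h=0.6750): 10.68366
T(3,0) (trapezoid, 8 panels, h=0.3375): 10.20774
T(1,1) = 12.50250 + (12.50250 − 18.71945)/3 = 10.43018
T(2,1) = 10.68366 + (10.68366 − 12.50250)/3 = 10.07738
T(3,1) = 10.20774 + (10.20774 − 10.68366)/3 = 10.04910
T(2,2) = 10.07738 + (10.07738 − 10.43018)/15 = 10.05386
T(3,2) = 10.04910 + (10.04910 − 10.07738)/15 = 10.04721
T(3,3) = 10.04721 + (10.04721 − 10.05386)/63 = 10.04710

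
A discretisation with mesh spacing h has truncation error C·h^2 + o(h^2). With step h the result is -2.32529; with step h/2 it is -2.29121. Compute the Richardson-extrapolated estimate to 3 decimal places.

Extrapolated value = (4·A(h/2) − A(h)) / (4 − 1)
= (4·(-2.29121) − (-2.32529)) / 3
= -6.83955 / 3 = -2.27985

-2.280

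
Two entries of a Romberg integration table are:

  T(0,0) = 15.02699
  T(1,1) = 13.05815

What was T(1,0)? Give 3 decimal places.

13.550

From T(1,1) = (4·T(1,0) − T(0,0))/3, solve for T(1,0):
4·T(1,0) = 3·13.05815 + 15.02699 = 54.20144
T(1,0) = 13.55036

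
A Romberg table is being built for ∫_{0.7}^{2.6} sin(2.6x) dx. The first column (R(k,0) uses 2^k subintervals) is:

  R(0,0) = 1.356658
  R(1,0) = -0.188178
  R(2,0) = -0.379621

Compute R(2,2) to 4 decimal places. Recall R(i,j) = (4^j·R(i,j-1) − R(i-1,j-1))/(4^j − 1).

R(1,1) = (4·(-0.188178) − 1.356658) / 3 = -0.703123
R(2,1) = -0.379621 + (-0.379621 − (-0.188178))/3 = -0.443435
R(2,2) = -0.443435 + (-0.443435 − (-0.703123))/15 = -0.426122
(Column j=1 coincides with Simpson's rule on the same nodes.)

-0.4261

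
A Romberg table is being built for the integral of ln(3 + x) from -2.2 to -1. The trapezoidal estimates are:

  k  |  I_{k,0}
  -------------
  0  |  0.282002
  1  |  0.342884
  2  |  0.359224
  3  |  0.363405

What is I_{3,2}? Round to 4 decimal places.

0.3648

Richardson extrapolation on the trapezoidal column (denominator 4−1=3):
I_{2,1} = (4·0.359224 − 0.342884) / 3 = 0.364671
I_{3,1} = (4·0.363405 − 0.359224) / 3 = 0.364799
I_{3,2} = 0.364799 + (0.364799 − 0.364671)/15 = 0.364808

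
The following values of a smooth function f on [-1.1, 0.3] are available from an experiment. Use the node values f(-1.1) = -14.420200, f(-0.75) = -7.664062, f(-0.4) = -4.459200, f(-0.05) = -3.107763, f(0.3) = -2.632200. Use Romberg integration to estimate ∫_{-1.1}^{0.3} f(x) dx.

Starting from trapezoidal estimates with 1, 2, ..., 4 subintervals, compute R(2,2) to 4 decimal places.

-8.0512

R(0,0) (trapezoid, 1 panel, h=1.4000): -11.936680
R(1,0) (trapezoid, 2 panels, h=0.7000): -9.089780
R(2,0) (trapezoid, 4 panels, h=0.3500): -8.315029
R(1,1) = -9.089780 + (-9.089780 − (-11.936680))/3 = -8.140813
R(2,1) = -8.315029 + (-8.315029 − (-9.089780))/3 = -8.056779
R(2,2) = -8.056779 + (-8.056779 − (-8.140813))/15 = -8.051177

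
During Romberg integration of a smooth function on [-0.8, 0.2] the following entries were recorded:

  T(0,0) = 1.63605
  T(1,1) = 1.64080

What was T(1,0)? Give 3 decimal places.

1.640

From T(1,1) = (4·T(1,0) − T(0,0))/3, solve for T(1,0):
4·T(1,0) = 3·1.64080 + 1.63605 = 6.55845
T(1,0) = 1.63961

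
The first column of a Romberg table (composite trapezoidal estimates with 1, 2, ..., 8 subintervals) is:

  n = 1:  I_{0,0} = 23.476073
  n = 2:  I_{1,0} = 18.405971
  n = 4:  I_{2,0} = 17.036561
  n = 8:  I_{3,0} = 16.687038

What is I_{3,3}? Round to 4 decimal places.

I_{1,1} = 18.405971 + (18.405971 − 23.476073)/3 = 16.715937
I_{2,1} = 17.036561 + (17.036561 − 18.405971)/3 = 16.580091
I_{3,1} = 16.687038 + (16.687038 − 17.036561)/3 = 16.570530
I_{2,2} = 16.580091 + (16.580091 − 16.715937)/15 = 16.571035
I_{3,2} = (16·16.570530 − 16.580091) / 15 = 16.569893
I_{3,3} = 16.569893 + (16.569893 − 16.571035)/63 = 16.569875
(Column j=1 coincides with Simpson's rule on the same nodes.)

16.5699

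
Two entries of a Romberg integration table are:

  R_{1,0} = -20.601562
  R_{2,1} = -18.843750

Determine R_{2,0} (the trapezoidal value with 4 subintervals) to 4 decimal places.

From R_{2,1} = (4·R_{2,0} − R_{1,0})/3, solve for R_{2,0}:
4·R_{2,0} = 3·(-18.843750) + (-20.601562) = -77.132812
R_{2,0} = -19.283203

-19.2832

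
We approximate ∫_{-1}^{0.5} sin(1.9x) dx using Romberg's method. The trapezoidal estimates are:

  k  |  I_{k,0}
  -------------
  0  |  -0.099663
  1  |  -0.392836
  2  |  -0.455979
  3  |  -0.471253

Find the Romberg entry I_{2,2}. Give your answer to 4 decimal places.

I_{1,1} = (4·(-0.392836) − (-0.099663)) / 3 = -0.490560
I_{2,1} = (4·(-0.455979) − (-0.392836)) / 3 = -0.477027
I_{2,2} = -0.477027 + (-0.477027 − (-0.490560))/15 = -0.476125

-0.4761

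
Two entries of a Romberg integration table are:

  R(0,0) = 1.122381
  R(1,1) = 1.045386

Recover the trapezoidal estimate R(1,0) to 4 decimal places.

From R(1,1) = (4·R(1,0) − R(0,0))/3, solve for R(1,0):
4·R(1,0) = 3·1.045386 + 1.122381 = 4.258539
R(1,0) = 1.064635

1.0646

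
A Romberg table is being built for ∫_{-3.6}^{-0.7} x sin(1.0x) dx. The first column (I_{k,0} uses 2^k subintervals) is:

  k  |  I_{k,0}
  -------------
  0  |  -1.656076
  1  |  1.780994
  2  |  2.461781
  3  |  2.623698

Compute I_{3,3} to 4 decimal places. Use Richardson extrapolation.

2.6770

Richardson extrapolation on the trapezoidal column (denominator 4−1=3):
I_{1,1} = (4·1.780994 − (-1.656076)) / 3 = 2.926684
I_{2,1} = (4·2.461781 − 1.780994) / 3 = 2.688710
I_{3,1} = 2.623698 + (2.623698 − 2.461781)/3 = 2.677670
I_{2,2} = 2.688710 + (2.688710 − 2.926684)/15 = 2.672845
I_{3,2} = (16·2.677670 − 2.688710) / 15 = 2.676934
I_{3,3} = (64·2.676934 − 2.672845) / 63 = 2.676999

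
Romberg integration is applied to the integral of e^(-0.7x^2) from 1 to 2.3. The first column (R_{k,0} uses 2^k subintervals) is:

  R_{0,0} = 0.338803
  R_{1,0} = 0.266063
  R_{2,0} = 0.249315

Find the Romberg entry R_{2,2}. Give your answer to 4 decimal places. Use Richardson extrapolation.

R_{1,1} = (4·0.266063 − 0.338803) / 3 = 0.241816
R_{2,1} = 0.249315 + (0.249315 − 0.266063)/3 = 0.243732
R_{2,2} = 0.243732 + (0.243732 − 0.241816)/15 = 0.243860

0.2439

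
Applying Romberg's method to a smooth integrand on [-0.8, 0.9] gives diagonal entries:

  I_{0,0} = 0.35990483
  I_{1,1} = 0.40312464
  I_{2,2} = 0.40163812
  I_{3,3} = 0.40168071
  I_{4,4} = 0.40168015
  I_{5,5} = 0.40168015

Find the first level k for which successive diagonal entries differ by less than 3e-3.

|I_{1,1} − I_{0,0}| = 0.04321981 ≥ 3e-3
|I_{2,2} − I_{1,1}| = 0.00148652 < 3e-3

k = 2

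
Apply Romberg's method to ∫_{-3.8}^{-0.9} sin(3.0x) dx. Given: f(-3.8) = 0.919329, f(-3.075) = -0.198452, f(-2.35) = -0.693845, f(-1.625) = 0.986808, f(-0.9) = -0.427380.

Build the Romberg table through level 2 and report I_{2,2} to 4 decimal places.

I_{0,0} (trapezoid, 1 panel, h=2.9000): 0.713326
I_{1,0} (trapezoid, 2 panels, h=1.4500): -0.649412
I_{2,0} (trapezoid, 4 panels, h=0.7250): 0.246852
I_{1,1} = -0.649412 + (-0.649412 − 0.713326)/3 = -1.103658
I_{2,1} = 0.246852 + (0.246852 − (-0.649412))/3 = 0.545607
I_{2,2} = 0.545607 + (0.545607 − (-1.103658))/15 = 0.655558

0.6556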